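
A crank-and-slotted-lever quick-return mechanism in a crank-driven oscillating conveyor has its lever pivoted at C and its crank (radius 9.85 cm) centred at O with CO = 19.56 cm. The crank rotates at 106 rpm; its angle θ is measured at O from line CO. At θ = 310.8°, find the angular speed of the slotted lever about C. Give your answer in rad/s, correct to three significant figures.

3.38

ω = 11.1 rad/s (from 106 rpm).
Crank pin A relative to C: A = (d + r cosθ, r sinθ); lever angle φ = atan2(r sinθ, d + r cosθ).
Differentiating tanφ: φ̇ = rω(d cosθ + r)/(d² + r² + 2dr cosθ).
d² + r² + 2dr cosθ = |CA|² = 0.07314 m²;  d cosθ + r = +0.22631 m.
|ω_lever| = |0.0985·11.1·+0.22631| / 0.07314 = 3.3831 rad/s.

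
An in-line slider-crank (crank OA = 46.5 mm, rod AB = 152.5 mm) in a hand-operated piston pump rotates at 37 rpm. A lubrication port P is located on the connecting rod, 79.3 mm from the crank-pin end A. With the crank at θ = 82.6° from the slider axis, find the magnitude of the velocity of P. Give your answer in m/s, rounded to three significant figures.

0.183

ω = 3.875 rad/s.  Crank-pin speed |V_A| = rω = 0.18017 m/s, perpendicular to OA.
Rod angle: sinφ = −(r/L) sinθ ⇒ φ = -17.601°; ω_rod = −rω cosθ/√(L²−r²sin²θ) = -0.15964 rad/s.
V_P = V_A + ω_rod × AP, with AP = 0.0793 m along the rod.
Components: V_Px = −rω sinθ − a·ω_rod·sinφ = -0.1825 m/s;  V_Py = rω cosθ + a·ω_rod·cosφ = +0.011138 m/s.
|V_P| = √(V_Px² + V_Py²) = 0.18284 m/s.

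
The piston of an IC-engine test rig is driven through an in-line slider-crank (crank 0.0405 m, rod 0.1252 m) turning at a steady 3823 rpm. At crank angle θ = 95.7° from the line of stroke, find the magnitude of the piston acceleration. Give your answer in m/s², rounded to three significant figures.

2820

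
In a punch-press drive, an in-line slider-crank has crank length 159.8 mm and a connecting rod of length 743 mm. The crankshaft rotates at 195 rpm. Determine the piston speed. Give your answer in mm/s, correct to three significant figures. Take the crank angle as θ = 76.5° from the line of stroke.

3340

ω = 2π·195/60 = 20.42 rad/s
For an in-line slider-crank, x = r cosθ + √(L² − r² sin²θ), so v = −rω sinθ·[1 + r cosθ/√(L² − r² sin²θ)].
With r = 0.1598 m, L = 0.743 m, θ = 76.5°: √(L² − r² sin²θ) = 0.72657 m.
v = −0.1598·20.42·0.97237·[1 + 0.1598·0.23345/0.72657] = -3.3359 m/s.
|v| = 3.3359 m/s = 3335.9 mm/s.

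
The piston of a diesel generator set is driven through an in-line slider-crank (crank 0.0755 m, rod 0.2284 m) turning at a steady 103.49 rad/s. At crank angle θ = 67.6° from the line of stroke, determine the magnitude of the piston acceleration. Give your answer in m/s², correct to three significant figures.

113

ω = 103.5 rad/s
x(θ) = r cosθ + √(L² − r² sin²θ); with ω constant, a = ω²·d²x/dθ².
d²x/dθ² = −r cosθ − r²(cos2θ)/√u − r⁴ sin²2θ/(4u^{3/2}),  u = L² − r² sin²θ = 0.0472941 m².
Substituting r = 0.0755 m, L = 0.2284 m, θ = 67.6°: d²x/dθ² = -0.010564 m.
a = ω²·d²x/dθ² = (103.5)²·(-0.010564) = -113.14 m/s²;  |a| = 113.14 m/s².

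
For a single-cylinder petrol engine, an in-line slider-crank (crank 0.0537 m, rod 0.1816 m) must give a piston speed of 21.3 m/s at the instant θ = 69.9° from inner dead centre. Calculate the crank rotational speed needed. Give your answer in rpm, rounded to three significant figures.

For an in-line slider-crank, |v_piston| = rω|sinθ|·[1 + r cosθ/√(L² − r² sin²θ)].
With r = 0.0537 m, L = 0.1816 m, θ = 69.9°: the bracketed kinematic factor |dx/dθ| = 0.055764 m.
ω = v/|dx/dθ| = 21.3/0.055764 = 381.97 rad/s.
N = 60ω/(2π) = 3647.5 rpm.

3650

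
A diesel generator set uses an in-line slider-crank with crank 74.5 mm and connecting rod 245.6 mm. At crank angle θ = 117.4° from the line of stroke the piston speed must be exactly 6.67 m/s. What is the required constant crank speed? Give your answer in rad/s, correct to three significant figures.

118

For an in-line slider-crank, |v_piston| = rω|sinθ|·[1 + r cosθ/√(L² − r² sin²θ)].
With r = 0.0745 m, L = 0.2456 m, θ = 117.4°: the bracketed kinematic factor |dx/dθ| = 0.056555 m.
ω = v/|dx/dθ| = 6.67/0.056555 = 117.94 rad/s.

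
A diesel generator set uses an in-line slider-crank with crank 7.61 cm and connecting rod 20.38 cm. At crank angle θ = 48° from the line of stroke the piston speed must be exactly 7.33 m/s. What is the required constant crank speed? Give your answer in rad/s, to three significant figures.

103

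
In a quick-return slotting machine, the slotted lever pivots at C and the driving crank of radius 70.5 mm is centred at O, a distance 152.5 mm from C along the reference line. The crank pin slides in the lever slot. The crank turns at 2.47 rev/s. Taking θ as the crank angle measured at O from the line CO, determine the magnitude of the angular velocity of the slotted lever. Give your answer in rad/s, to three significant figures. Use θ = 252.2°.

1.21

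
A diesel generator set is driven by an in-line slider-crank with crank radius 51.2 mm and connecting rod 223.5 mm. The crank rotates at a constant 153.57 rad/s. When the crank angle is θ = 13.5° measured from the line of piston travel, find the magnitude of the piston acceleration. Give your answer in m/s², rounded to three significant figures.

ω = 153.6 rad/s
x(θ) = r cosθ + √(L² − r² sin²θ); with ω constant, a = ω²·d²x/dθ².
d²x/dθ² = −r cosθ − r²(cos2θ)/√u − r⁴ sin²2θ/(4u^{3/2}),  u = L² − r² sin²θ = 0.0498094 m².
Substituting r = 0.0512 m, L = 0.2235 m, θ = 13.5°: d²x/dθ² = -0.060283 m.
a = ω²·d²x/dθ² = (153.6)²·(-0.060283) = -1421.7 m/s²;  |a| = 1421.7 m/s².

1420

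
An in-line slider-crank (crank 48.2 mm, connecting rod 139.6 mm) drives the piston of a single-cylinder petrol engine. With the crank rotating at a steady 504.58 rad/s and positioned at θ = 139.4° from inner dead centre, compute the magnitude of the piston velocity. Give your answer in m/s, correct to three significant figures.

ω = 504.6 rad/s
For an in-line slider-crank, x = r cosθ + √(L² − r² sin²θ), so v = −rω sinθ·[1 + r cosθ/√(L² − r² sin²θ)].
With r = 0.0482 m, L = 0.1396 m, θ = 139.4°: √(L² − r² sin²θ) = 0.13603 m.
v = −0.0482·504.6·0.65077·[1 + 0.0482·-0.75927/0.13603] = -11.569 m/s.
|v| = 11.569 m/s.

11.6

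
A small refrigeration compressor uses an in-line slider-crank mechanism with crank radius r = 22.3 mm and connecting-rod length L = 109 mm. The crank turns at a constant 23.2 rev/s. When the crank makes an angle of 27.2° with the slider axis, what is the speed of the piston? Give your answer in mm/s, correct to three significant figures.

1760

ω = 2π·23.2 = 145.8 rad/s
For an in-line slider-crank, x = r cosθ + √(L² − r² sin²θ), so v = −rω sinθ·[1 + r cosθ/√(L² − r² sin²θ)].
With r = 0.0223 m, L = 0.109 m, θ = 27.2°: √(L² − r² sin²θ) = 0.10852 m.
v = −0.0223·145.8·0.45710·[1 + 0.0223·0.88942/0.10852] = -1.7574 m/s.
|v| = 1.7574 m/s = 1757.4 mm/s.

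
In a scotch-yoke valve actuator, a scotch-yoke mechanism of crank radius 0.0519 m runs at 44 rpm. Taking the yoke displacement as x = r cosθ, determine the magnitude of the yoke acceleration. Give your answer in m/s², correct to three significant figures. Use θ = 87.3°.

0.0519

ω = 4.608 rad/s (from 44 rpm).
x = r cosθ ⇒ ẍ = −rω² cosθ (ω constant).
|a| = rω²|cosθ| = 0.0519·(4.608)²·|cos 87.3°| = 0.051905 m/s².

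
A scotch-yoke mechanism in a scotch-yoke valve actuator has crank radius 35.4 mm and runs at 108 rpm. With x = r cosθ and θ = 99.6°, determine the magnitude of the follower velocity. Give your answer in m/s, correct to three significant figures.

0.395

ω = 11.31 rad/s (from 108 rpm).
x = r cosθ ⇒ ẋ = −rω sinθ.
|v| = rω|sinθ| = 0.0354·11.31·|sin 99.6°| = 0.39476 m/s.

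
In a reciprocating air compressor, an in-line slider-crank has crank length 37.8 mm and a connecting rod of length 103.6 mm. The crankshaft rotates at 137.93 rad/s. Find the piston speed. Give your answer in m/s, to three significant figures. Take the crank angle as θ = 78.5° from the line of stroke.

5.51

ω = 137.9 rad/s
For an in-line slider-crank, x = r cosθ + √(L² − r² sin²θ), so v = −rω sinθ·[1 + r cosθ/√(L² − r² sin²θ)].
With r = 0.0378 m, L = 0.1036 m, θ = 78.5°: √(L² − r² sin²θ) = 0.096752 m.
v = −0.0378·137.9·0.97992·[1 + 0.0378·0.19937/0.096752] = -5.507 m/s.
|v| = 5.507 m/s.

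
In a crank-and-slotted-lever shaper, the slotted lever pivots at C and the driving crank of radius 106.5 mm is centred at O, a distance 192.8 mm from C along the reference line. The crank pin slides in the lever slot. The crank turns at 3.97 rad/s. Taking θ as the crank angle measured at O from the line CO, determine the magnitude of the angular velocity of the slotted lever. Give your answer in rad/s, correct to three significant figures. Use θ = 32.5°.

1.37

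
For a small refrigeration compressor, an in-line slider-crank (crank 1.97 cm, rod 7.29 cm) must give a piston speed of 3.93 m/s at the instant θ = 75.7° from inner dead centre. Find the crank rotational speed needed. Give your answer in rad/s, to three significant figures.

For an in-line slider-crank, |v_piston| = rω|sinθ|·[1 + r cosθ/√(L² − r² sin²θ)].
With r = 0.0197 m, L = 0.0729 m, θ = 75.7°: the bracketed kinematic factor |dx/dθ| = 0.02041 m.
ω = v/|dx/dθ| = 3.93/0.02041 = 192.55 rad/s.

193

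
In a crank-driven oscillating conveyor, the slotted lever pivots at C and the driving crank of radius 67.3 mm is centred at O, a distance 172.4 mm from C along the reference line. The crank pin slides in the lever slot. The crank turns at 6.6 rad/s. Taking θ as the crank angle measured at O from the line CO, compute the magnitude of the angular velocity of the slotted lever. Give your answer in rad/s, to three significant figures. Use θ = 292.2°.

ω = 6.6 rad/s
Crank pin A relative to C: A = (d + r cosθ, r sinθ); lever angle φ = atan2(r sinθ, d + r cosθ).
Differentiating tanφ: φ̇ = rω(d cosθ + r)/(d² + r² + 2dr cosθ).
d² + r² + 2dr cosθ = |CA|² = 0.0430189 m²;  d cosθ + r = +0.13244 m.
|ω_lever| = |0.0673·6.6·+0.13244| / 0.0430189 = 1.3675 rad/s.

1.37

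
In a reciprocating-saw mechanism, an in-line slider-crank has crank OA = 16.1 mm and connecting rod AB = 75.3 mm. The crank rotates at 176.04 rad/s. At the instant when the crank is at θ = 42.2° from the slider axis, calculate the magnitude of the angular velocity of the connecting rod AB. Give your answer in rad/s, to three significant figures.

28.2

ω = 176 rad/s
The rod makes angle φ with the slider axis where L sinφ = r sinθ; differentiating, L cosφ·φ̇ = r ω cosθ.
L cosφ = √(L² − r² sin²θ) = 0.074519 m.
|ω_rod| = r ω |cosθ| / √(L² − r² sin²θ) = 0.0161·176·0.74080/0.074519 = 28.176 rad/s.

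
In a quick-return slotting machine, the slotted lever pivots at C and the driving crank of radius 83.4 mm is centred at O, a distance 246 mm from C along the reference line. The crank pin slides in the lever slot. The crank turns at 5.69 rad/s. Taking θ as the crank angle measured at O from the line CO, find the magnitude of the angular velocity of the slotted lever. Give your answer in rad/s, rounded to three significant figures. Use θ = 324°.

1.33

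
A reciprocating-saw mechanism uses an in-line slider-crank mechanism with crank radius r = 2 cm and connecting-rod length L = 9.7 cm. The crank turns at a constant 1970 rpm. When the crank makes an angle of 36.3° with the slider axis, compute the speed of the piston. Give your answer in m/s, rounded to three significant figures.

2.85

ω = 2π·1970/60 = 206.3 rad/s
For an in-line slider-crank, x = r cosθ + √(L² − r² sin²θ), so v = −rω sinθ·[1 + r cosθ/√(L² − r² sin²θ)].
With r = 0.02 m, L = 0.097 m, θ = 36.3°: √(L² − r² sin²θ) = 0.096275 m.
v = −0.02·206.3·0.59201·[1 + 0.02·0.80593/0.096275] = -2.8516 m/s.
|v| = 2.8516 m/s.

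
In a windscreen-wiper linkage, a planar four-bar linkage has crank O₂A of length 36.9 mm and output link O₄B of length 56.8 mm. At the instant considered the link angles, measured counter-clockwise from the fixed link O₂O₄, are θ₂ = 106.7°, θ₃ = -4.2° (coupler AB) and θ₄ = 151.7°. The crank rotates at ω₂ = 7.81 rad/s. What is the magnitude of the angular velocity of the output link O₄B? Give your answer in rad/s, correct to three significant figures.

ω₂ = 7.81 rad/s
Differentiating the loop-closure r₂e^{iθ₂}+r₃e^{iθ₃}=r₁+r₄e^{iθ₄} gives r₂ω₂e^{iθ₂}+r₃ω₃e^{iθ₃}=r₄ω₄e^{iθ₄}.
Eliminating the other unknown: ω₄ = r₂ω₂ sin(θ₂−θ₃) / [r₄ sin(θ₄−θ₃)].
Numerator sine = +0.93420; denominator sine = +0.40833.
Result = 0.0369·7.81·(+0.93420) / (0.0568·(+0.40833)) = +11.608 rad/s; magnitude 11.608 rad/s.

11.6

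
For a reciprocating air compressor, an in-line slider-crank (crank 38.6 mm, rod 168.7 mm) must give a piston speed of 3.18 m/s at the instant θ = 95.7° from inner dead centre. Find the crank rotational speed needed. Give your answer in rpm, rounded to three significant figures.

For an in-line slider-crank, |v_piston| = rω|sinθ|·[1 + r cosθ/√(L² − r² sin²θ)].
With r = 0.0386 m, L = 0.1687 m, θ = 95.7°: the bracketed kinematic factor |dx/dθ| = 0.037513 m.
ω = v/|dx/dθ| = 3.18/0.037513 = 84.771 rad/s.
N = 60ω/(2π) = 809.51 rpm.

810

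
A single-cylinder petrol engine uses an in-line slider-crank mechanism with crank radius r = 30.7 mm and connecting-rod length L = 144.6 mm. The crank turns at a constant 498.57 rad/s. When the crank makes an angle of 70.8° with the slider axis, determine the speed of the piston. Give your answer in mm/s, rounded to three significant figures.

15500

ω = 498.6 rad/s
For an in-line slider-crank, x = r cosθ + √(L² − r² sin²θ), so v = −rω sinθ·[1 + r cosθ/√(L² − r² sin²θ)].
With r = 0.0307 m, L = 0.1446 m, θ = 70.8°: √(L² − r² sin²θ) = 0.14166 m.
v = −0.0307·498.6·0.94438·[1 + 0.0307·0.32887/0.14166] = -15.485 m/s.
|v| = 15.485 m/s = 15485 mm/s.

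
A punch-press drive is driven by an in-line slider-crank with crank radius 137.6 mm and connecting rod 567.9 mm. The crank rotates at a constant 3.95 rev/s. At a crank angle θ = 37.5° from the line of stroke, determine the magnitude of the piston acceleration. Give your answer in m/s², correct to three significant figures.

ω = 2π·3.95 = 24.82 rad/s
x(θ) = r cosθ + √(L² − r² sin²θ); with ω constant, a = ω²·d²x/dθ².
d²x/dθ² = −r cosθ − r²(cos2θ)/√u − r⁴ sin²2θ/(4u^{3/2}),  u = L² − r² sin²θ = 0.315494 m².
Substituting r = 0.1376 m, L = 0.5679 m, θ = 37.5°: d²x/dθ² = -0.11836 m.
a = ω²·d²x/dθ² = (24.82)²·(-0.11836) = -72.906 m/s²;  |a| = 72.906 m/s².

72.9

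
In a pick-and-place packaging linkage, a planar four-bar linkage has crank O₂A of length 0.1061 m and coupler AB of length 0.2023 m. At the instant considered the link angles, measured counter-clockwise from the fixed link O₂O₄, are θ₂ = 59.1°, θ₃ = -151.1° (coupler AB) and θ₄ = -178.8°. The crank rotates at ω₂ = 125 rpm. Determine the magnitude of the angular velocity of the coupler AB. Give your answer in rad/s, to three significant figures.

12.5

ω₂ = 13.09 rad/s (from 125 rpm).
Differentiating the loop-closure r₂e^{iθ₂}+r₃e^{iθ₃}=r₁+r₄e^{iθ₄} gives r₂ω₂e^{iθ₂}+r₃ω₃e^{iθ₃}=r₄ω₄e^{iθ₄}.
Eliminating the other unknown: ω₃ = r₂ω₂ sin(θ₄−θ₂) / [r₃ sin(θ₃−θ₄)].
Numerator sine = +0.84712; denominator sine = +0.46484.
Result = 0.1061·13.09·(+0.84712) / (0.2023·(+0.46484)) = +12.511 rad/s; magnitude 12.511 rad/s.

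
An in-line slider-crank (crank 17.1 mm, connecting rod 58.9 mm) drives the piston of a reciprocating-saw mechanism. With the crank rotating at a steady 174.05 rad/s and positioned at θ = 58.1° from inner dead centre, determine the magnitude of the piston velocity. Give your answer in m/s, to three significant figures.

ω = 174.1 rad/s
For an in-line slider-crank, x = r cosθ + √(L² − r² sin²θ), so v = −rω sinθ·[1 + r cosθ/√(L² − r² sin²θ)].
With r = 0.0171 m, L = 0.0589 m, θ = 58.1°: √(L² − r² sin²θ) = 0.057083 m.
v = −0.0171·174.1·0.84897·[1 + 0.0171·0.52844/0.057083] = -2.9267 m/s.
|v| = 2.9267 m/s.

2.93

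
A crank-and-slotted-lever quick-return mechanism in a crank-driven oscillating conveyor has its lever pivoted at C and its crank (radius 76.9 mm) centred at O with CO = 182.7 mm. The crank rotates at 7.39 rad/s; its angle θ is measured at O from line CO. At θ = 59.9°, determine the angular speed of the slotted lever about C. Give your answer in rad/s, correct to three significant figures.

ω = 7.39 rad/s
Crank pin A relative to C: A = (d + r cosθ, r sinθ); lever angle φ = atan2(r sinθ, d + r cosθ).
Differentiating tanφ: φ̇ = rω(d cosθ + r)/(d² + r² + 2dr cosθ).
d² + r² + 2dr cosθ = |CA|² = 0.053385 m²;  d cosθ + r = +0.16853 m.
|ω_lever| = |0.0769·7.39·+0.16853| / 0.053385 = 1.794 rad/s.

1.79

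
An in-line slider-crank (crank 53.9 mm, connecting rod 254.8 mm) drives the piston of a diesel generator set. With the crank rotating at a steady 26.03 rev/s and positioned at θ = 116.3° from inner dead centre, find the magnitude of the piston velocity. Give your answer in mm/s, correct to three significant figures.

ω = 2π·26 = 163.6 rad/s
For an in-line slider-crank, x = r cosθ + √(L² − r² sin²θ), so v = −rω sinθ·[1 + r cosθ/√(L² − r² sin²θ)].
With r = 0.0539 m, L = 0.2548 m, θ = 116.3°: √(L² − r² sin²θ) = 0.25018 m.
v = −0.0539·163.6·0.89649·[1 + 0.0539·-0.44307/0.25018] = -7.1485 m/s.
|v| = 7.1485 m/s = 7148.5 mm/s.

7150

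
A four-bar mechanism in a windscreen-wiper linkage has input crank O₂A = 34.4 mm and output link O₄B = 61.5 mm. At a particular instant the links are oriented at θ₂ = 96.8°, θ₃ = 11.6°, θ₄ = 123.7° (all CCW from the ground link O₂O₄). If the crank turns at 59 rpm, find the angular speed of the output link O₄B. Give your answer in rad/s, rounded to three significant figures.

3.72

ω₂ = 6.178 rad/s (from 59 rpm).
Differentiating the loop-closure r₂e^{iθ₂}+r₃e^{iθ₃}=r₁+r₄e^{iθ₄} gives r₂ω₂e^{iθ₂}+r₃ω₃e^{iθ₃}=r₄ω₄e^{iθ₄}.
Eliminating the other unknown: ω₄ = r₂ω₂ sin(θ₂−θ₃) / [r₄ sin(θ₄−θ₃)].
Numerator sine = +0.99649; denominator sine = +0.92653.
Result = 0.0344·6.178·(+0.99649) / (0.0615·(+0.92653)) = +3.7169 rad/s; magnitude 3.7169 rad/s.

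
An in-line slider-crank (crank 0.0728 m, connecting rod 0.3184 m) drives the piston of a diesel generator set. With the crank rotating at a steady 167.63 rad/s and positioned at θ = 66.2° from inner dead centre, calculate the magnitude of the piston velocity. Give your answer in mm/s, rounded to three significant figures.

ω = 167.6 rad/s
For an in-line slider-crank, x = r cosθ + √(L² − r² sin²θ), so v = −rω sinθ·[1 + r cosθ/√(L² − r² sin²θ)].
With r = 0.0728 m, L = 0.3184 m, θ = 66.2°: √(L² − r² sin²θ) = 0.31135 m.
v = −0.0728·167.6·0.91496·[1 + 0.0728·0.40355/0.31135] = -12.219 m/s.
|v| = 12.219 m/s = 12219 mm/s.

12200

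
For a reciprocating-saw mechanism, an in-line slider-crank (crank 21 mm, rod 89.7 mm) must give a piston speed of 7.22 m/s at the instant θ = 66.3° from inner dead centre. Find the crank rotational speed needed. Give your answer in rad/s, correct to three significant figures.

342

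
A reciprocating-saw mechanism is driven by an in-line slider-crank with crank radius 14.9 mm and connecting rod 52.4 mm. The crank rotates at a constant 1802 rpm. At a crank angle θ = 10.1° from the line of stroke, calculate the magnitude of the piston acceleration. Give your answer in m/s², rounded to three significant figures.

ω = 2π·1802/60 = 188.7 rad/s
x(θ) = r cosθ + √(L² − r² sin²θ); with ω constant, a = ω²·d²x/dθ².
d²x/dθ² = −r cosθ − r²(cos2θ)/√u − r⁴ sin²2θ/(4u^{3/2}),  u = L² − r² sin²θ = 0.00273893 m².
Substituting r = 0.0149 m, L = 0.0524 m, θ = 10.1°: d²x/dθ² = -0.018661 m.
a = ω²·d²x/dθ² = (188.7)²·(-0.018661) = -664.49 m/s²;  |a| = 664.49 m/s².

664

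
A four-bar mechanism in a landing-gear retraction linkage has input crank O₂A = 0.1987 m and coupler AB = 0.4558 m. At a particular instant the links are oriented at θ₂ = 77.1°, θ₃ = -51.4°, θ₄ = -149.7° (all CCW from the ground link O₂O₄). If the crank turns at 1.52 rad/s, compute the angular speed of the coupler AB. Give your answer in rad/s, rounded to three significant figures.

0.488

ω₂ = 1.52 rad/s
Differentiating the loop-closure r₂e^{iθ₂}+r₃e^{iθ₃}=r₁+r₄e^{iθ₄} gives r₂ω₂e^{iθ₂}+r₃ω₃e^{iθ₃}=r₄ω₄e^{iθ₄}.
Eliminating the other unknown: ω₃ = r₂ω₂ sin(θ₄−θ₂) / [r₃ sin(θ₃−θ₄)].
Numerator sine = +0.72897; denominator sine = +0.98953.
Result = 0.1987·1.52·(+0.72897) / (0.4558·(+0.98953)) = +0.48815 rad/s; magnitude 0.48815 rad/s.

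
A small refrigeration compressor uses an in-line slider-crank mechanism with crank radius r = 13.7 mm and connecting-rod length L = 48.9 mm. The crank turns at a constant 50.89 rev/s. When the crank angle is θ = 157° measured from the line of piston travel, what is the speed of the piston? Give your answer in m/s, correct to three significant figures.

1.27

ω = 2π·50.9 = 319.8 rad/s
For an in-line slider-crank, x = r cosθ + √(L² − r² sin²θ), so v = −rω sinθ·[1 + r cosθ/√(L² − r² sin²θ)].
With r = 0.0137 m, L = 0.0489 m, θ = 157°: √(L² − r² sin²θ) = 0.048606 m.
v = −0.0137·319.8·0.39073·[1 + 0.0137·-0.92050/0.048606] = -1.2675 m/s.
|v| = 1.2675 m/s.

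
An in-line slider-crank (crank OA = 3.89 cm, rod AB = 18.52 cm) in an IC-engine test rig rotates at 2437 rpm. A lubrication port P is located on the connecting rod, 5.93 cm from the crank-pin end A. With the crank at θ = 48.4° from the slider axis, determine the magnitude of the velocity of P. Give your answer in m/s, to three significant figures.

ω = 255.2 rad/s.  Crank-pin speed |V_A| = rω = 9.9274 m/s, perpendicular to OA.
Rod angle: sinφ = −(r/L) sinθ ⇒ φ = -9.037°; ω_rod = −rω cosθ/√(L²−r²sin²θ) = -36.036 rad/s.
V_P = V_A + ω_rod × AP, with AP = 0.0593 m along the rod.
Components: V_Px = −rω sinθ − a·ω_rod·sinφ = -7.7593 m/s;  V_Py = rω cosθ + a·ω_rod·cosφ = +4.4806 m/s.
|V_P| = √(V_Px² + V_Py²) = 8.9601 m/s.

8.96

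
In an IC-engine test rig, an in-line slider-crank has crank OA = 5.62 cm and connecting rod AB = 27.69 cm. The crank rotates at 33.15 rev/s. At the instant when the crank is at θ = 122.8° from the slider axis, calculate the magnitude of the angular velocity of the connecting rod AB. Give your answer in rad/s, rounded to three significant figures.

23.2

ω = 208.3 rad/s (converted from 33.15 rev/s).
The rod makes angle φ with the slider axis where L sinφ = r sinθ; differentiating, L cosφ·φ̇ = r ω cosθ.
L cosφ = √(L² − r² sin²θ) = 0.27284 m.
|ω_rod| = r ω |cosθ| / √(L² − r² sin²θ) = 0.0562·208.3·0.54171/0.27284 = 23.241 rad/s.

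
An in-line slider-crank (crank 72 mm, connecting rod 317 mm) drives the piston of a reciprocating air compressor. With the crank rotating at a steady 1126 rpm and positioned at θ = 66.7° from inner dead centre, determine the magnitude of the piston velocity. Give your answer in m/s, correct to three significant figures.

8.51

ω = 2π·1126/60 = 117.9 rad/s
For an in-line slider-crank, x = r cosθ + √(L² − r² sin²θ), so v = −rω sinθ·[1 + r cosθ/√(L² − r² sin²θ)].
With r = 0.072 m, L = 0.317 m, θ = 66.7°: √(L² − r² sin²θ) = 0.31003 m.
v = −0.072·117.9·0.91845·[1 + 0.072·0.39555/0.31003] = -8.5137 m/s.
|v| = 8.5137 m/s.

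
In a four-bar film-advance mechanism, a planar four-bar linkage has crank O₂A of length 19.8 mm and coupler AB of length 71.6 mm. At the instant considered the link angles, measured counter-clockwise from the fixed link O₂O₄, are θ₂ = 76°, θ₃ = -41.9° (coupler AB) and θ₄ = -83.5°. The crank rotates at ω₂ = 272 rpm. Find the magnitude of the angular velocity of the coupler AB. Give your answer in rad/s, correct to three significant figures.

ω₂ = 28.48 rad/s (from 272 rpm).
Differentiating the loop-closure r₂e^{iθ₂}+r₃e^{iθ₃}=r₁+r₄e^{iθ₄} gives r₂ω₂e^{iθ₂}+r₃ω₃e^{iθ₃}=r₄ω₄e^{iθ₄}.
Eliminating the other unknown: ω₃ = r₂ω₂ sin(θ₄−θ₂) / [r₃ sin(θ₃−θ₄)].
Numerator sine = -0.35021; denominator sine = +0.66393.
Result = 0.0198·28.48·(-0.35021) / (0.0716·(+0.66393)) = -4.1548 rad/s; magnitude 4.1548 rad/s.

4.15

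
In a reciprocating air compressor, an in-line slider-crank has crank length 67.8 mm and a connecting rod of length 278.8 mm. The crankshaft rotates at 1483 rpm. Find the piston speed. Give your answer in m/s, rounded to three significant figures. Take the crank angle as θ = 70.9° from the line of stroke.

10.8

ω = 2π·1483/60 = 155.3 rad/s
For an in-line slider-crank, x = r cosθ + √(L² − r² sin²θ), so v = −rω sinθ·[1 + r cosθ/√(L² − r² sin²θ)].
With r = 0.0678 m, L = 0.2788 m, θ = 70.9°: √(L² − r² sin²θ) = 0.27134 m.
v = −0.0678·155.3·0.94495·[1 + 0.0678·0.32722/0.27134] = -10.763 m/s.
|v| = 10.763 m/s.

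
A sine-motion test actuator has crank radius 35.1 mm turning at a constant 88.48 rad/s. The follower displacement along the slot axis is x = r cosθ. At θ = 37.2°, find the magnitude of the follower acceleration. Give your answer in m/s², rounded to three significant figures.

219

ω = 88.48 rad/s
x = r cosθ ⇒ ẍ = −rω² cosθ (ω constant).
|a| = rω²|cosθ| = 0.0351·(88.48)²·|cos 37.2°| = 218.88 m/s².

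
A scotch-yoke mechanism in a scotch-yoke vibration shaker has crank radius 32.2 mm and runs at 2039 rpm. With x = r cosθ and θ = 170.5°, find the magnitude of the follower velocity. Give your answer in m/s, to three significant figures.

1.13

ω = 213.5 rad/s (from 2039 rpm).
x = r cosθ ⇒ ẋ = −rω sinθ.
|v| = rω|sinθ| = 0.0322·213.5·|sin 170.5°| = 1.1348 m/s.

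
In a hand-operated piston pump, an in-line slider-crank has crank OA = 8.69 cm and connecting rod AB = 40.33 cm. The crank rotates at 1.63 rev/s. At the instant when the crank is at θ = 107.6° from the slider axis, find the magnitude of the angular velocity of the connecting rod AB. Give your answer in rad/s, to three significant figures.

0.682

ω = 10.24 rad/s (converted from 1.63 rev/s).
The rod makes angle φ with the slider axis where L sinφ = r sinθ; differentiating, L cosφ·φ̇ = r ω cosθ.
L cosφ = √(L² − r² sin²θ) = 0.3947 m.
|ω_rod| = r ω |cosθ| / √(L² − r² sin²θ) = 0.0869·10.24·0.30237/0.3947 = 0.6818 rad/s.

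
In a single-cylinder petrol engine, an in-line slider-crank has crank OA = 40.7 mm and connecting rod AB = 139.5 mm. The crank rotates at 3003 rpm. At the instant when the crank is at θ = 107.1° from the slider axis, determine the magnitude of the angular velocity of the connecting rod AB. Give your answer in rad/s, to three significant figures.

28.1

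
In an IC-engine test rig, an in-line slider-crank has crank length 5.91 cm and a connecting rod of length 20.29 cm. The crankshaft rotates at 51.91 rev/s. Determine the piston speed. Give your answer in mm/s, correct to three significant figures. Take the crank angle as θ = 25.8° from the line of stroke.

10600

ω = 2π·51.9 = 326.2 rad/s
For an in-line slider-crank, x = r cosθ + √(L² − r² sin²θ), so v = −rω sinθ·[1 + r cosθ/√(L² − r² sin²θ)].
With r = 0.0591 m, L = 0.2029 m, θ = 25.8°: √(L² − r² sin²θ) = 0.20126 m.
v = −0.0591·326.2·0.43523·[1 + 0.0591·0.90032/0.20126] = -10.608 m/s.
|v| = 10.608 m/s = 10608 mm/s.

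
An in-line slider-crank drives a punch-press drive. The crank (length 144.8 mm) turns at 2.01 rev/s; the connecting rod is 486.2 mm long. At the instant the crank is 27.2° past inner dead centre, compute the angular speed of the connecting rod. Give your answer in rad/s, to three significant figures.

ω = 12.63 rad/s (converted from 2.01 rev/s).
The rod makes angle φ with the slider axis where L sinφ = r sinθ; differentiating, L cosφ·φ̇ = r ω cosθ.
L cosφ = √(L² − r² sin²θ) = 0.48167 m.
|ω_rod| = r ω |cosθ| / √(L² − r² sin²θ) = 0.1448·12.63·0.88942/0.48167 = 3.3767 rad/s.

3.38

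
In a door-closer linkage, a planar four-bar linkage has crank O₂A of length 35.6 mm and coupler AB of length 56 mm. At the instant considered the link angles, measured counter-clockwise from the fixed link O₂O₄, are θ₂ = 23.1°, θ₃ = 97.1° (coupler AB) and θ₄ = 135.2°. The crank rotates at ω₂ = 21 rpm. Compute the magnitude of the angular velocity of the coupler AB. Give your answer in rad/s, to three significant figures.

ω₂ = 2.199 rad/s (from 21 rpm).
Differentiating the loop-closure r₂e^{iθ₂}+r₃e^{iθ₃}=r₁+r₄e^{iθ₄} gives r₂ω₂e^{iθ₂}+r₃ω₃e^{iθ₃}=r₄ω₄e^{iθ₄}.
Eliminating the other unknown: ω₃ = r₂ω₂ sin(θ₄−θ₂) / [r₃ sin(θ₃−θ₄)].
Numerator sine = +0.92653; denominator sine = -0.61704.
Result = 0.0356·2.199·(+0.92653) / (0.056·(-0.61704)) = -2.0992 rad/s; magnitude 2.0992 rad/s.

2.10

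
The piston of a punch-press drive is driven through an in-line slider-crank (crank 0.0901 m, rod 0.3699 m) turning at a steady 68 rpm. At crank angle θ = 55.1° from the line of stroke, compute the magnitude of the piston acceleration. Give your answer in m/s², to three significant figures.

ω = 2π·68/60 = 7.121 rad/s
x(θ) = r cosθ + √(L² − r² sin²θ); with ω constant, a = ω²·d²x/dθ².
d²x/dθ² = −r cosθ − r²(cos2θ)/√u − r⁴ sin²2θ/(4u^{3/2}),  u = L² − r² sin²θ = 0.131365 m².
Substituting r = 0.0901 m, L = 0.3699 m, θ = 55.1°: d²x/dθ² = -0.044121 m.
a = ω²·d²x/dθ² = (7.121)²·(-0.044121) = -2.2373 m/s²;  |a| = 2.2373 m/s².

2.24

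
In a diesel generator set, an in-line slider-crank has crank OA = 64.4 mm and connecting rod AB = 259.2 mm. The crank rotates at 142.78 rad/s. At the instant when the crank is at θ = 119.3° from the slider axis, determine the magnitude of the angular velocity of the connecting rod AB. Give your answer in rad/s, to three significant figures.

17.8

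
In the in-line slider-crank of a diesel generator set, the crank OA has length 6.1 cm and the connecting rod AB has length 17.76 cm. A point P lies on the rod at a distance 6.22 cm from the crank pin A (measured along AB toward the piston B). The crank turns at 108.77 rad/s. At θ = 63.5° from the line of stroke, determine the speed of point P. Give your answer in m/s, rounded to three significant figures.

6.56

ω = 108.8 rad/s.  Crank-pin speed |V_A| = rω = 6.635 m/s, perpendicular to OA.
Rod angle: sinφ = −(r/L) sinθ ⇒ φ = -17.902°; ω_rod = −rω cosθ/√(L²−r²sin²θ) = -17.518 rad/s.
V_P = V_A + ω_rod × AP, with AP = 0.0622 m along the rod.
Components: V_Px = −rω sinθ − a·ω_rod·sinφ = -6.2728 m/s;  V_Py = rω cosθ + a·ω_rod·cosφ = +1.9237 m/s.
|V_P| = √(V_Px² + V_Py²) = 6.5611 m/s.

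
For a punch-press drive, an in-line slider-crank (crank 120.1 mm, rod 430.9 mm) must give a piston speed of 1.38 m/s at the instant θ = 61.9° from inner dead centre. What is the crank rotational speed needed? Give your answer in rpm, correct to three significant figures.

For an in-line slider-crank, |v_piston| = rω|sinθ|·[1 + r cosθ/√(L² − r² sin²θ)].
With r = 0.1201 m, L = 0.4309 m, θ = 61.9°: the bracketed kinematic factor |dx/dθ| = 0.12029 m.
ω = v/|dx/dθ| = 1.38/0.12029 = 11.472 rad/s.
N = 60ω/(2π) = 109.55 rpm.

110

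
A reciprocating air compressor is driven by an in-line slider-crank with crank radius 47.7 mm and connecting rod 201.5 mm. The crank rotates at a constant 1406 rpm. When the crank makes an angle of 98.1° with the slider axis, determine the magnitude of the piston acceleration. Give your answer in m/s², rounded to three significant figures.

ω = 2π·1406/60 = 147.2 rad/s
x(θ) = r cosθ + √(L² − r² sin²θ); with ω constant, a = ω²·d²x/dθ².
d²x/dθ² = −r cosθ − r²(cos2θ)/√u − r⁴ sin²2θ/(4u^{3/2}),  u = L² − r² sin²θ = 0.0383721 m².
Substituting r = 0.0477 m, L = 0.2015 m, θ = 98.1°: d²x/dθ² = +0.017862 m.
a = ω²·d²x/dθ² = (147.2)²·(+0.017862) = +387.21 m/s²;  |a| = 387.21 m/s².

387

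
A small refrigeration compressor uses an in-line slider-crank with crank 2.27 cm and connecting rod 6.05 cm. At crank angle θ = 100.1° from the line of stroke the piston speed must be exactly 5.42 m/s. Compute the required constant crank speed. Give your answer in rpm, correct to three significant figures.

2490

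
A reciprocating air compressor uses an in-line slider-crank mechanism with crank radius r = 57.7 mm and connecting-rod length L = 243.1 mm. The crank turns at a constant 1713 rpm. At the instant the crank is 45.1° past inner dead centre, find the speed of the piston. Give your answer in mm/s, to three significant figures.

8580

ω = 2π·1713/60 = 179.4 rad/s
For an in-line slider-crank, x = r cosθ + √(L² − r² sin²θ), so v = −rω sinθ·[1 + r cosθ/√(L² − r² sin²θ)].
With r = 0.0577 m, L = 0.2431 m, θ = 45.1°: √(L² − r² sin²θ) = 0.23964 m.
v = −0.0577·179.4·0.70834·[1 + 0.0577·0.70587/0.23964] = -8.5778 m/s.
|v| = 8.5778 m/s = 8577.8 mm/s.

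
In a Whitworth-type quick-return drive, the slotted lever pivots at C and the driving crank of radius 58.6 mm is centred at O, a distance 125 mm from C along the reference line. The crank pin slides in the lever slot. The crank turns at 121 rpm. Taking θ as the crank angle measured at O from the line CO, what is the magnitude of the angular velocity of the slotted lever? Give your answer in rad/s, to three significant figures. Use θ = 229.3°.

ω = 12.67 rad/s (from 121 rpm).
Crank pin A relative to C: A = (d + r cosθ, r sinθ); lever angle φ = atan2(r sinθ, d + r cosθ).
Differentiating tanφ: φ̇ = rω(d cosθ + r)/(d² + r² + 2dr cosθ).
d² + r² + 2dr cosθ = |CA|² = 0.00950572 m²;  d cosθ + r = -0.022912 m.
|ω_lever| = |0.0586·12.67·-0.022912| / 0.00950572 = 1.7898 rad/s.

1.79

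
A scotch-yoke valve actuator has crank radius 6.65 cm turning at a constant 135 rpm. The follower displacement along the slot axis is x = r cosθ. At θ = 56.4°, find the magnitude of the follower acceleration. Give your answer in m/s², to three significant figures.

7.35

ω = 14.14 rad/s (from 135 rpm).
x = r cosθ ⇒ ẍ = −rω² cosθ (ω constant).
|a| = rω²|cosθ| = 0.0665·(14.14)²·|cos 56.4°| = 7.3549 m/s².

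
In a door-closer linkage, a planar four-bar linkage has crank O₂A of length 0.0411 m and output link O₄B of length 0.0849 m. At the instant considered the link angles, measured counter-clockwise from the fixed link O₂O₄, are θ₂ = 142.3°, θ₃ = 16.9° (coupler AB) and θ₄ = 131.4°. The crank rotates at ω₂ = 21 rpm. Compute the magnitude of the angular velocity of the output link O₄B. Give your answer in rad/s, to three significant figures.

0.954

ω₂ = 2.199 rad/s (from 21 rpm).
Differentiating the loop-closure r₂e^{iθ₂}+r₃e^{iθ₃}=r₁+r₄e^{iθ₄} gives r₂ω₂e^{iθ₂}+r₃ω₃e^{iθ₃}=r₄ω₄e^{iθ₄}.
Eliminating the other unknown: ω₄ = r₂ω₂ sin(θ₂−θ₃) / [r₄ sin(θ₄−θ₃)].
Numerator sine = +0.81513; denominator sine = +0.90996.
Result = 0.0411·2.199·(+0.81513) / (0.0849·(+0.90996)) = +0.95364 rad/s; magnitude 0.95364 rad/s.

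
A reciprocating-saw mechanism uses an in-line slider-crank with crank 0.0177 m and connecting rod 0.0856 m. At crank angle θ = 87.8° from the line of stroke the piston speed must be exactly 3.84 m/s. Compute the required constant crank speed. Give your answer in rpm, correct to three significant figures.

2060

For an in-line slider-crank, |v_piston| = rω|sinθ|·[1 + r cosθ/√(L² − r² sin²θ)].
With r = 0.0177 m, L = 0.0856 m, θ = 87.8°: the bracketed kinematic factor |dx/dθ| = 0.01783 m.
ω = v/|dx/dθ| = 3.84/0.01783 = 215.36 rad/s.
N = 60ω/(2π) = 2056.6 rpm.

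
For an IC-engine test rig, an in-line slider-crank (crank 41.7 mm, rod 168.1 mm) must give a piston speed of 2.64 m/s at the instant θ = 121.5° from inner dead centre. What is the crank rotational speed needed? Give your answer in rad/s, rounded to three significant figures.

85.6

For an in-line slider-crank, |v_piston| = rω|sinθ|·[1 + r cosθ/√(L² − r² sin²θ)].
With r = 0.0417 m, L = 0.1681 m, θ = 121.5°: the bracketed kinematic factor |dx/dθ| = 0.03084 m.
ω = v/|dx/dθ| = 2.64/0.03084 = 85.603 rad/s.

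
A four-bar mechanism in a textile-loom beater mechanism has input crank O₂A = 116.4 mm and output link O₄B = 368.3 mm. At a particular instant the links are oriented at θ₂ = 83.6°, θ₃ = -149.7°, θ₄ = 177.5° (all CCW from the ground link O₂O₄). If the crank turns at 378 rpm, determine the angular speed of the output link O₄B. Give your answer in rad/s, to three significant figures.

18.5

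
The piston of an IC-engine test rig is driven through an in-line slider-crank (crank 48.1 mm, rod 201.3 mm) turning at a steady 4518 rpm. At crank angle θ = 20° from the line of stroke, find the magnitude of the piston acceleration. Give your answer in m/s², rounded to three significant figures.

ω = 2π·4518/60 = 473.1 rad/s
x(θ) = r cosθ + √(L² − r² sin²θ); with ω constant, a = ω²·d²x/dθ².
d²x/dθ² = −r cosθ − r²(cos2θ)/√u − r⁴ sin²2θ/(4u^{3/2}),  u = L² − r² sin²θ = 0.040251 m².
Substituting r = 0.0481 m, L = 0.2013 m, θ = 20°: d²x/dθ² = -0.054102 m.
a = ω²·d²x/dθ² = (473.1)²·(-0.054102) = -12110 m/s²;  |a| = 12110 m/s².

12100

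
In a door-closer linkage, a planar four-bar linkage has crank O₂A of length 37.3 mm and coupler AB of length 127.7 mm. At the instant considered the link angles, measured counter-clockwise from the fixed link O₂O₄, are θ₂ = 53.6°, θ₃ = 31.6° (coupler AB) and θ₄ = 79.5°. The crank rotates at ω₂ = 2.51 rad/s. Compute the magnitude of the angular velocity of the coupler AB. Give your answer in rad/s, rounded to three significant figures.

0.432

ω₂ = 2.51 rad/s
Differentiating the loop-closure r₂e^{iθ₂}+r₃e^{iθ₃}=r₁+r₄e^{iθ₄} gives r₂ω₂e^{iθ₂}+r₃ω₃e^{iθ₃}=r₄ω₄e^{iθ₄}.
Eliminating the other unknown: ω₃ = r₂ω₂ sin(θ₄−θ₂) / [r₃ sin(θ₃−θ₄)].
Numerator sine = +0.43680; denominator sine = -0.74198.
Result = 0.0373·2.51·(+0.43680) / (0.1277·(-0.74198)) = -0.4316 rad/s; magnitude 0.4316 rad/s.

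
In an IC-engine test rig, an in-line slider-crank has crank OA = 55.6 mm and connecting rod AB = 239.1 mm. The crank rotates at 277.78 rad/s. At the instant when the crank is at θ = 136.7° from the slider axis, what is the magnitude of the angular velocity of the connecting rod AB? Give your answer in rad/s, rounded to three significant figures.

ω = 277.8 rad/s
The rod makes angle φ with the slider axis where L sinφ = r sinθ; differentiating, L cosφ·φ̇ = r ω cosθ.
L cosφ = √(L² − r² sin²θ) = 0.23604 m.
|ω_rod| = r ω |cosθ| / √(L² − r² sin²θ) = 0.0556·277.8·0.72777/0.23604 = 47.62 rad/s.

47.6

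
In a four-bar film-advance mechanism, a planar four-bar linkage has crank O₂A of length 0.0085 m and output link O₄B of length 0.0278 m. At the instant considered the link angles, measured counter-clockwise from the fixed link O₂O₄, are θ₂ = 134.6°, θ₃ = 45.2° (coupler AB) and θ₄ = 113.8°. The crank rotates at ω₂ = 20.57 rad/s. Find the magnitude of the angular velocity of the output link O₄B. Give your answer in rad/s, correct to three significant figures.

6.75

ω₂ = 20.57 rad/s
Differentiating the loop-closure r₂e^{iθ₂}+r₃e^{iθ₃}=r₁+r₄e^{iθ₄} gives r₂ω₂e^{iθ₂}+r₃ω₃e^{iθ₃}=r₄ω₄e^{iθ₄}.
Eliminating the other unknown: ω₄ = r₂ω₂ sin(θ₂−θ₃) / [r₄ sin(θ₄−θ₃)].
Numerator sine = +0.99995; denominator sine = +0.93106.
Result = 0.0085·20.57·(+0.99995) / (0.0278·(+0.93106)) = +6.7547 rad/s; magnitude 6.7547 rad/s.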